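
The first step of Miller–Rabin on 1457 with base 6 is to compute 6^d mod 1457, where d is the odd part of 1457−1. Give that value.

1457 − 1 = 1456 = 2^4 · 91, so d = 91.
6^1 ≡ 6 (mod 1457)
6^2 ≡ 6^2 = 36 ≡ 36 (mod 1457)
6^4 ≡ 36^2 = 1296 ≡ 1296 (mod 1457)
6^8 ≡ 1296^2 = 1679616 ≡ 1152 (mod 1457)
6^16 ≡ 1152^2 = 1327104 ≡ 1234 (mod 1457)
6^32 ≡ 1234^2 = 1522756 ≡ 191 (mod 1457)
6^64 ≡ 191^2 = 36481 ≡ 56 (mod 1457)
91 = 64 + 16 + 8 + 2 + 1 in binary powers of 2.
So 6^91 ≡ 56 · 1234 · 1152 · 36 · 6 ≡ 1277 (mod 1457).
Squaring chain: 1277 → 346 → 242 → 284; never reaches −1, so base 6 is a Miller–Rabin witness that 1457 is composite.

1277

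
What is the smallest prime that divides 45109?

79

45109 is odd.
Digit sum 19, not divisible by 3.
Ends in 9: not divisible by 5.
7: 45109 = 7·6444 + 1
11: 45109 = 11·4100 + 9
13: 45109 = 13·3469 + 12
17: 45109 = 17·2653 + 8
19: 45109 = 19·2374 + 3
23: 45109 = 23·1961 + 6
29: 45109 = 29·1555 + 14
31: 45109 = 31·1455 + 4
37: 45109 = 37·1219 + 6
41: 45109 = 41·1100 + 9
43: 45109 = 43·1049 + 2
47: 45109 = 47·959 + 36
53: 45109 = 53·851 + 6
59: 45109 = 59·764 + 33
61: 45109 = 61·739 + 30
67: 45109 = 67·673 + 18
71: 45109 = 71·635 + 24
73: 45109 = 73·617 + 68
79: 45109 = 79·571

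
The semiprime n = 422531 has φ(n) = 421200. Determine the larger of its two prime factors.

811

φ(n) = (p−1)(q−1) = n − (p+q) + 1, so p + q = 422531 − 421200 + 1 = 1332.
p and q are the roots of t² − 1332t + 422531 = 0.
Discriminant: 1332² − 4·422531 = 1774224 − 1690124 = 84100; √84100 = 290.
q = (1332 − 290)/2 = 521, p = (1332 + 290)/2 = 811.
Check: 521 · 811 = 422531.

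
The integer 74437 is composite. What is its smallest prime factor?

11

74437 is odd.
Digit sum 25, not divisible by 3.
Ends in 7: not divisible by 5.
7: 74437 = 7·10633 + 6
11: 74437 = 11·6767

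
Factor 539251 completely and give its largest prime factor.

539251 = 73 · 7387
7387 = 83 · 89
89 is prime.
So 539251 = 73 · 83 · 89; the largest prime factor is 89.

89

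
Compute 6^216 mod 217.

1

6^1 ≡ 6 (mod 217)
6^2 ≡ 6^2 = 36 ≡ 36 (mod 217)
6^4 ≡ 36^2 = 1296 ≡ 211 (mod 217)
6^8 ≡ 211^2 = 44521 ≡ 36 (mod 217)
6^16 ≡ 36^2 = 1296 ≡ 211 (mod 217)
6^32 ≡ 211^2 = 44521 ≡ 36 (mod 217)
6^64 ≡ 36^2 = 1296 ≡ 211 (mod 217)
6^128 ≡ 211^2 = 44521 ≡ 36 (mod 217)
216 = 128 + 64 + 16 + 8 in binary powers of 2.
So 6^216 ≡ 36 · 211 · 211 · 36 ≡ 1 (mod 217).
Since the result is 1, base 6 gives no evidence that 217 is composite.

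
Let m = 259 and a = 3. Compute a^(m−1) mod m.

211

3^1 ≡ 3 (mod 259)
3^2 ≡ 3^2 = 9 ≡ 9 (mod 259)
3^4 ≡ 9^2 = 81 ≡ 81 (mod 259)
3^8 ≡ 81^2 = 6561 ≡ 86 (mod 259)
3^16 ≡ 86^2 = 7396 ≡ 144 (mod 259)
3^32 ≡ 144^2 = 20736 ≡ 16 (mod 259)
3^64 ≡ 16^2 = 256 ≡ 256 (mod 259)
3^128 ≡ 256^2 = 65536 ≡ 9 (mod 259)
3^256 ≡ 9^2 = 81 ≡ 81 (mod 259)
258 = 256 + 2 in binary powers of 2.
So 3^258 ≡ 81 · 9 ≡ 211 (mod 259).
Since 211 ≠ 1, base 3 is a Fermat witness: 259 is composite.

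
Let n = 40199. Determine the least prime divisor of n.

40199 is odd.
Digit sum 23, not divisible by 3.
Ends in 9: not divisible by 5.
7: 40199 = 7·5742 + 5
11: 40199 = 11·3654 + 5
13: 40199 = 13·3092 + 3
17: 40199 = 17·2364 + 11
19: 40199 = 19·2115 + 14
23: 40199 = 23·1747 + 18
29: 40199 = 29·1386 + 5
31: 40199 = 31·1296 + 23
37: 40199 = 37·1086 + 17
41: 40199 = 41·980 + 19
43: 40199 = 43·934 + 37
47: 40199 = 47·855 + 14
53: 40199 = 53·758 + 25
59: 40199 = 59·681 + 20
61: 40199 = 61·659

61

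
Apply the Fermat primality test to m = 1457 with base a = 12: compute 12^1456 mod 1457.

794

12^1 ≡ 12 (mod 1457)
12^2 ≡ 12^2 = 144 ≡ 144 (mod 1457)
12^4 ≡ 144^2 = 20736 ≡ 338 (mod 1457)
12^8 ≡ 338^2 = 114244 ≡ 598 (mod 1457)
12^16 ≡ 598^2 = 357604 ≡ 639 (mod 1457)
12^32 ≡ 639^2 = 408321 ≡ 361 (mod 1457)
12^64 ≡ 361^2 = 130321 ≡ 648 (mod 1457)
12^128 ≡ 648^2 = 419904 ≡ 288 (mod 1457)
12^256 ≡ 288^2 = 82944 ≡ 1352 (mod 1457)
12^512 ≡ 1352^2 = 1827904 ≡ 826 (mod 1457)
12^1024 ≡ 826^2 = 682276 ≡ 400 (mod 1457)
1456 = 1024 + 256 + 128 + 32 + 16 in binary powers of 2.
So 12^1456 ≡ 400 · 1352 · 288 · 361 · 639 ≡ 794 (mod 1457).
Since 794 ≠ 1, base 12 is a Fermat witness: 1457 is composite.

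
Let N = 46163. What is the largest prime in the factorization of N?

67

46163 = 13 · 3551
3551 = 53 · 67
67 is prime.
So 46163 = 13 · 53 · 67; the largest prime factor is 67.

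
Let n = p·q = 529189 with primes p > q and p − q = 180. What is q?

Since p = q + 180, we have 529189 = q(q + 180), so q² + 180q − 529189 = 0.
Discriminant: 180² + 4·529189 = 32400 + 2116756 = 2149156; √2149156 = 1466.
q = (−180 + 1466)/2 = 643, and p = q + 180 = 823.
Check: 643 · 823 = 529189.

643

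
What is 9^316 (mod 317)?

1

9^1 ≡ 9 (mod 317)
9^2 ≡ 9^2 = 81 ≡ 81 (mod 317)
9^4 ≡ 81^2 = 6561 ≡ 221 (mod 317)
9^8 ≡ 221^2 = 48841 ≡ 23 (mod 317)
9^16 ≡ 23^2 = 529 ≡ 212 (mod 317)
9^32 ≡ 212^2 = 44944 ≡ 247 (mod 317)
9^64 ≡ 247^2 = 61009 ≡ 145 (mod 317)
9^128 ≡ 145^2 = 21025 ≡ 103 (mod 317)
9^256 ≡ 103^2 = 10609 ≡ 148 (mod 317)
316 = 256 + 32 + 16 + 8 + 4 in binary powers of 2.
So 9^316 ≡ 148 · 247 · 212 · 23 · 221 ≡ 1 (mod 317).
Since the result is 1, base 9 gives no evidence that 317 is composite.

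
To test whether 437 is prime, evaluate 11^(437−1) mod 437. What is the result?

315

11^1 ≡ 11 (mod 437)
11^2 ≡ 11^2 = 121 ≡ 121 (mod 437)
11^4 ≡ 121^2 = 14641 ≡ 220 (mod 437)
11^8 ≡ 220^2 = 48400 ≡ 330 (mod 437)
11^16 ≡ 330^2 = 108900 ≡ 87 (mod 437)
11^32 ≡ 87^2 = 7569 ≡ 140 (mod 437)
11^64 ≡ 140^2 = 19600 ≡ 372 (mod 437)
11^128 ≡ 372^2 = 138384 ≡ 292 (mod 437)
11^256 ≡ 292^2 = 85264 ≡ 49 (mod 437)
436 = 256 + 128 + 32 + 16 + 4 in binary powers of 2.
So 11^436 ≡ 49 · 292 · 140 · 87 · 220 ≡ 315 (mod 437).
Since 315 ≠ 1, base 11 is a Fermat witness: 437 is composite.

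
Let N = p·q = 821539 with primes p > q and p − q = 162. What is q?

Since p = q + 162, we have 821539 = q(q + 162), so q² + 162q − 821539 = 0.
Discriminant: 162² + 4·821539 = 26244 + 3286156 = 3312400; √3312400 = 1820.
q = (−162 + 1820)/2 = 829, and p = q + 162 = 991.
Check: 829 · 991 = 821539.

829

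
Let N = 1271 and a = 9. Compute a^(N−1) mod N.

9^1 ≡ 9 (mod 1271)
9^2 ≡ 9^2 = 81 ≡ 81 (mod 1271)
9^4 ≡ 81^2 = 6561 ≡ 206 (mod 1271)
9^8 ≡ 206^2 = 42436 ≡ 493 (mod 1271)
9^16 ≡ 493^2 = 243049 ≡ 288 (mod 1271)
9^32 ≡ 288^2 = 82944 ≡ 329 (mod 1271)
9^64 ≡ 329^2 = 108241 ≡ 206 (mod 1271)
9^128 ≡ 206^2 = 42436 ≡ 493 (mod 1271)
9^256 ≡ 493^2 = 243049 ≡ 288 (mod 1271)
9^512 ≡ 288^2 = 82944 ≡ 329 (mod 1271)
9^1024 ≡ 329^2 = 108241 ≡ 206 (mod 1271)
1270 = 1024 + 128 + 64 + 32 + 16 + 4 + 2 in binary powers of 2.
So 9^1270 ≡ 206 · 493 · 206 · 329 · 288 · 206 · 81 ≡ 532 (mod 1271).
Since 532 ≠ 1, base 9 is a Fermat witness: 1271 is composite.

532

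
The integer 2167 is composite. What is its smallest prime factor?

11

2167 is odd.
Digit sum 16, not divisible by 3.
Ends in 7: not divisible by 5.
7: 2167 = 7·309 + 4
11: 2167 = 11·197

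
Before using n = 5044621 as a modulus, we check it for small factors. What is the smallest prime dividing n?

71

5044621 is odd.
Digit sum 22, not divisible by 3.
Ends in 1: not divisible by 5.
7: 5044621 = 7·720660 + 1
11: 5044621 = 11·458601 + 10
13: 5044621 = 13·388047 + 10
17: 5044621 = 17·296742 + 7
19: 5044621 = 19·265506 + 7
23: 5044621 = 23·219331 + 8
29: 5044621 = 29·173952 + 13
31: 5044621 = 31·162729 + 22
37: 5044621 = 37·136341 + 4
41: 5044621 = 41·123039 + 22
43: 5044621 = 43·117316 + 33
47: 5044621 = 47·107332 + 17
53: 5044621 = 53·95181 + 28
59: 5044621 = 59·85502 + 3
61: 5044621 = 61·82698 + 43
67: 5044621 = 67·75292 + 57
71: 5044621 = 71·71051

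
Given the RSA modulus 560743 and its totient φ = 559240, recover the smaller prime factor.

683

φ(n) = (p−1)(q−1) = n − (p+q) + 1, so p + q = 560743 − 559240 + 1 = 1504.
p and q are the roots of t² − 1504t + 560743 = 0.
Discriminant: 1504² − 4·560743 = 2262016 − 2242972 = 19044; √19044 = 138.
q = (1504 − 138)/2 = 683, p = (1504 + 138)/2 = 821.
Check: 683 · 821 = 560743.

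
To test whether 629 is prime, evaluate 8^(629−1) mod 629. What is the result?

322

8^1 ≡ 8 (mod 629)
8^2 ≡ 8^2 = 64 ≡ 64 (mod 629)
8^4 ≡ 64^2 = 4096 ≡ 322 (mod 629)
8^8 ≡ 322^2 = 103684 ≡ 528 (mod 629)
8^16 ≡ 528^2 = 278784 ≡ 137 (mod 629)
8^32 ≡ 137^2 = 18769 ≡ 528 (mod 629)
8^64 ≡ 528^2 = 278784 ≡ 137 (mod 629)
8^128 ≡ 137^2 = 18769 ≡ 528 (mod 629)
8^256 ≡ 528^2 = 278784 ≡ 137 (mod 629)
8^512 ≡ 137^2 = 18769 ≡ 528 (mod 629)
628 = 512 + 64 + 32 + 16 + 4 in binary powers of 2.
So 8^628 ≡ 528 · 137 · 528 · 137 · 322 ≡ 322 (mod 629).
Since 322 ≠ 1, base 8 is a Fermat witness: 629 is composite.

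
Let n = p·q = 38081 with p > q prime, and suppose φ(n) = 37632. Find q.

113

φ(n) = (p−1)(q−1) = n − (p+q) + 1, so p + q = 38081 − 37632 + 1 = 450.
p and q are the roots of t² − 450t + 38081 = 0.
Discriminant: 450² − 4·38081 = 202500 − 152324 = 50176; √50176 = 224.
q = (450 − 224)/2 = 113, p = (450 + 224)/2 = 337.
Check: 113 · 337 = 38081.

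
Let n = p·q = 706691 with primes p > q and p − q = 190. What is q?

751

Since p = q + 190, we have 706691 = q(q + 190), so q² + 190q − 706691 = 0.
Discriminant: 190² + 4·706691 = 36100 + 2826764 = 2862864; √2862864 = 1692.
q = (−190 + 1692)/2 = 751, and p = q + 190 = 941.
Check: 751 · 941 = 706691.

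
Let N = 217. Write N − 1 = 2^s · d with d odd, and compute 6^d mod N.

216

217 − 1 = 216 = 2^3 · 27, so d = 27.
6^1 ≡ 6 (mod 217)
6^2 ≡ 6^2 = 36 ≡ 36 (mod 217)
6^4 ≡ 36^2 = 1296 ≡ 211 (mod 217)
6^8 ≡ 211^2 = 44521 ≡ 36 (mod 217)
6^16 ≡ 36^2 = 1296 ≡ 211 (mod 217)
27 = 16 + 8 + 2 + 1 in binary powers of 2.
So 6^27 ≡ 211 · 36 · 36 · 6 ≡ 216 (mod 217).
Since 6^d ≡ 216 (mod 217), base 6 does not prove 217 composite.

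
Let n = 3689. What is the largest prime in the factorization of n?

3689 = 7 · 527
527 = 17 · 31
31 is prime.
So 3689 = 7 · 17 · 31; the largest prime factor is 31.

31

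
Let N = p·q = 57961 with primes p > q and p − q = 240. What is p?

389

Since p = q + 240, we have 57961 = q(q + 240), so q² + 240q − 57961 = 0.
Discriminant: 240² + 4·57961 = 57600 + 231844 = 289444; √289444 = 538.
q = (−240 + 538)/2 = 149, and p = q + 240 = 389.
Check: 149 · 389 = 57961.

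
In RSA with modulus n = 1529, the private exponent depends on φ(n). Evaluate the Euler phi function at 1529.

1380

Factor: 1529 = 11 · 139.
φ(1529) = (11−1) · (139−1) = 10 · 138 = 1380.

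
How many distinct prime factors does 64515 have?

64515 = 3 · 21505
21505 = 5 · 4301
4301 = 11 · 391
391 = 17 · 23
64515 = 3 · 5 · 11 · 17 · 23, which has 5 distinct prime factors.

5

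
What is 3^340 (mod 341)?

56

3^1 ≡ 3 (mod 341)
3^2 ≡ 3^2 = 9 ≡ 9 (mod 341)
3^4 ≡ 9^2 = 81 ≡ 81 (mod 341)
3^8 ≡ 81^2 = 6561 ≡ 82 (mod 341)
3^16 ≡ 82^2 = 6724 ≡ 245 (mod 341)
3^32 ≡ 245^2 = 60025 ≡ 9 (mod 341)
3^64 ≡ 9^2 = 81 ≡ 81 (mod 341)
3^128 ≡ 81^2 = 6561 ≡ 82 (mod 341)
3^256 ≡ 82^2 = 6724 ≡ 245 (mod 341)
340 = 256 + 64 + 16 + 4 in binary powers of 2.
So 3^340 ≡ 245 · 81 · 245 · 81 ≡ 56 (mod 341).
Since 56 ≠ 1, base 3 is a Fermat witness: 341 is composite.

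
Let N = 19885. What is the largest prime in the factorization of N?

97

19885 = 5 · 3977
3977 = 41 · 97
97 is prime.
So 19885 = 5 · 41 · 97; the largest prime factor is 97.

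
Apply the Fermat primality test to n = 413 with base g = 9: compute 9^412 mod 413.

205

9^1 ≡ 9 (mod 413)
9^2 ≡ 9^2 = 81 ≡ 81 (mod 413)
9^4 ≡ 81^2 = 6561 ≡ 366 (mod 413)
9^8 ≡ 366^2 = 133956 ≡ 144 (mod 413)
9^16 ≡ 144^2 = 20736 ≡ 86 (mod 413)
9^32 ≡ 86^2 = 7396 ≡ 375 (mod 413)
9^64 ≡ 375^2 = 140625 ≡ 205 (mod 413)
9^128 ≡ 205^2 = 42025 ≡ 312 (mod 413)
9^256 ≡ 312^2 = 97344 ≡ 289 (mod 413)
412 = 256 + 128 + 16 + 8 + 4 in binary powers of 2.
So 9^412 ≡ 289 · 312 · 86 · 144 · 366 ≡ 205 (mod 413).
Since 205 ≠ 1, base 9 is a Fermat witness: 413 is composite.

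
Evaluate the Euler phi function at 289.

272

Factor: 289 = 17^2.
φ(289) = 17^1·(17−1) = 272.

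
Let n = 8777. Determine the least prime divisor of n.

8777 is odd.
Digit sum 29, not divisible by 3.
Ends in 7: not divisible by 5.
7: 8777 = 7·1253 + 6
11: 8777 = 11·797 + 10
13: 8777 = 13·675 + 2
17: 8777 = 17·516 + 5
19: 8777 = 19·461 + 18
23: 8777 = 23·381 + 14
29: 8777 = 29·302 + 19
31: 8777 = 31·283 + 4
37: 8777 = 37·237 + 8
41: 8777 = 41·214 + 3
43: 8777 = 43·204 + 5
47: 8777 = 47·186 + 35
53: 8777 = 53·165 + 32
59: 8777 = 59·148 + 45
61: 8777 = 61·143 + 54
67: 8777 = 67·131

67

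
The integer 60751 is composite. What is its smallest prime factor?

79

60751 is odd.
Digit sum 19, not divisible by 3.
Ends in 1: not divisible by 5.
7: 60751 = 7·8678 + 5
11: 60751 = 11·5522 + 9
13: 60751 = 13·4673 + 2
17: 60751 = 17·3573 + 10
19: 60751 = 19·3197 + 8
23: 60751 = 23·2641 + 8
29: 60751 = 29·2094 + 25
31: 60751 = 31·1959 + 22
37: 60751 = 37·1641 + 34
41: 60751 = 41·1481 + 30
43: 60751 = 43·1412 + 35
47: 60751 = 47·1292 + 27
53: 60751 = 53·1146 + 13
59: 60751 = 59·1029 + 40
61: 60751 = 61·995 + 56
67: 60751 = 67·906 + 49
71: 60751 = 71·855 + 46
73: 60751 = 73·832 + 15
79: 60751 = 79·769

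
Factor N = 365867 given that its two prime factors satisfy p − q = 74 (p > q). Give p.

Since p = q + 74, we have 365867 = q(q + 74), so q² + 74q − 365867 = 0.
Discriminant: 74² + 4·365867 = 5476 + 1463468 = 1468944; √1468944 = 1212.
q = (−74 + 1212)/2 = 569, and p = q + 74 = 643.
Check: 569 · 643 = 365867.

643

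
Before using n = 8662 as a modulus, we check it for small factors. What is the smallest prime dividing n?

2

8662 is even: 2 divides it.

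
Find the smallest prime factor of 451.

451 is odd.
Digit sum 10, not divisible by 3.
Ends in 1: not divisible by 5.
7: 451 = 7·64 + 3
11: 451 = 11·41

11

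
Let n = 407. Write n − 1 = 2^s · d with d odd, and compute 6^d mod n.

216

407 − 1 = 406 = 2^1 · 203, so d = 203.
6^1 ≡ 6 (mod 407)
6^2 ≡ 6^2 = 36 ≡ 36 (mod 407)
6^4 ≡ 36^2 = 1296 ≡ 75 (mod 407)
6^8 ≡ 75^2 = 5625 ≡ 334 (mod 407)
6^16 ≡ 334^2 = 111556 ≡ 38 (mod 407)
6^32 ≡ 38^2 = 1444 ≡ 223 (mod 407)
6^64 ≡ 223^2 = 49729 ≡ 75 (mod 407)
6^128 ≡ 75^2 = 5625 ≡ 334 (mod 407)
203 = 128 + 64 + 8 + 2 + 1 in binary powers of 2.
So 6^203 ≡ 334 · 75 · 334 · 36 · 6 ≡ 216 (mod 407).
Squaring chain: 216; never reaches −1, so base 6 is a Miller–Rabin witness that 407 is composite.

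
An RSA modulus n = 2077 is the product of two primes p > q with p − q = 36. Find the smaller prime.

31

Since p = q + 36, we have 2077 = q(q + 36), so q² + 36q − 2077 = 0.
Discriminant: 36² + 4·2077 = 1296 + 8308 = 9604; √9604 = 98.
q = (−36 + 98)/2 = 31, and p = q + 36 = 67.
Check: 31 · 67 = 2077.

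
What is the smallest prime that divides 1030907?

59

1030907 is odd.
Digit sum 20, not divisible by 3.
Ends in 7: not divisible by 5.
7: 1030907 = 7·147272 + 3
11: 1030907 = 11·93718 + 9
13: 1030907 = 13·79300 + 7
17: 1030907 = 17·60641 + 10
19: 1030907 = 19·54258 + 5
23: 1030907 = 23·44822 + 1
29: 1030907 = 29·35548 + 15
31: 1030907 = 31·33255 + 2
37: 1030907 = 37·27862 + 13
41: 1030907 = 41·25144 + 3
43: 1030907 = 43·23974 + 25
47: 1030907 = 47·21934 + 9
53: 1030907 = 53·19451 + 4
59: 1030907 = 59·17473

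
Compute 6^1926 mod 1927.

6^1 ≡ 6 (mod 1927)
6^2 ≡ 6^2 = 36 ≡ 36 (mod 1927)
6^4 ≡ 36^2 = 1296 ≡ 1296 (mod 1927)
6^8 ≡ 1296^2 = 1679616 ≡ 1199 (mod 1927)
6^16 ≡ 1199^2 = 1437601 ≡ 59 (mod 1927)
6^32 ≡ 59^2 = 3481 ≡ 1554 (mod 1927)
6^64 ≡ 1554^2 = 2414916 ≡ 385 (mod 1927)
6^128 ≡ 385^2 = 148225 ≡ 1773 (mod 1927)
6^256 ≡ 1773^2 = 3143529 ≡ 592 (mod 1927)
6^512 ≡ 592^2 = 350464 ≡ 1677 (mod 1927)
6^1024 ≡ 1677^2 = 2812329 ≡ 836 (mod 1927)
1926 = 1024 + 512 + 256 + 128 + 4 + 2 in binary powers of 2.
So 6^1926 ≡ 836 · 1677 · 592 · 1773 · 1296 · 36 ≡ 777 (mod 1927).
Since 777 ≠ 1, base 6 is a Fermat witness: 1927 is composite.

777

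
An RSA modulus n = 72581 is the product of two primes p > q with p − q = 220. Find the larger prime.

401

Since p = q + 220, we have 72581 = q(q + 220), so q² + 220q − 72581 = 0.
Discriminant: 220² + 4·72581 = 48400 + 290324 = 338724; √338724 = 582.
q = (−220 + 582)/2 = 181, and p = q + 220 = 401.
Check: 181 · 401 = 72581.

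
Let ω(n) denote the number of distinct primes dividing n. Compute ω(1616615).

6

1616615 = 5 · 323323
323323 = 7 · 46189
46189 = 11 · 4199
4199 = 13 · 323
323 = 17 · 19
1616615 = 5 · 7 · 11 · 13 · 17 · 19, which has 6 distinct prime factors.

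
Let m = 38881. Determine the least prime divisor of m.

59

38881 is odd.
Digit sum 28, not divisible by 3.
Ends in 1: not divisible by 5.
7: 38881 = 7·5554 + 3
11: 38881 = 11·3534 + 7
13: 38881 = 13·2990 + 11
17: 38881 = 17·2287 + 2
19: 38881 = 19·2046 + 7
23: 38881 = 23·1690 + 11
29: 38881 = 29·1340 + 21
31: 38881 = 31·1254 + 7
37: 38881 = 37·1050 + 31
41: 38881 = 41·948 + 13
43: 38881 = 43·904 + 9
47: 38881 = 47·827 + 12
53: 38881 = 53·733 + 32
59: 38881 = 59·659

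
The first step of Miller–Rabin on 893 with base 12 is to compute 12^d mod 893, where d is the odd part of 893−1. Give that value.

893 − 1 = 892 = 2^2 · 223, so d = 223.
12^1 ≡ 12 (mod 893)
12^2 ≡ 12^2 = 144 ≡ 144 (mod 893)
12^4 ≡ 144^2 = 20736 ≡ 197 (mod 893)
12^8 ≡ 197^2 = 38809 ≡ 410 (mod 893)
12^16 ≡ 410^2 = 168100 ≡ 216 (mod 893)
12^32 ≡ 216^2 = 46656 ≡ 220 (mod 893)
12^64 ≡ 220^2 = 48400 ≡ 178 (mod 893)
12^128 ≡ 178^2 = 31684 ≡ 429 (mod 893)
223 = 128 + 64 + 16 + 8 + 4 + 2 + 1 in binary powers of 2.
So 12^223 ≡ 429 · 178 · 216 · 410 · 197 · 144 · 12 ≡ 639 (mod 893).
Squaring chain: 639 → 220; never reaches −1, so base 12 is a Miller–Rabin witness that 893 is composite.

639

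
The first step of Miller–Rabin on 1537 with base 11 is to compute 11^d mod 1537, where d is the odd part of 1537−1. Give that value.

1331

1537 − 1 = 1536 = 2^9 · 3, so d = 3.
11^1 ≡ 11 (mod 1537)
11^2 ≡ 11^2 = 121 ≡ 121 (mod 1537)
3 = 2 + 1 in binary powers of 2.
So 11^3 ≡ 121 · 11 ≡ 1331 (mod 1537).
Squaring chain: 1331 → 937 → 342 → 152 → 49 → 864 → 1051 → 1035 → 1473; never reaches −1, so base 11 is a Miller–Rabin witness that 1537 is composite.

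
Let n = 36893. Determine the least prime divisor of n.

79

36893 is odd.
Digit sum 29, not divisible by 3.
Ends in 3: not divisible by 5.
7: 36893 = 7·5270 + 3
11: 36893 = 11·3353 + 10
13: 36893 = 13·2837 + 12
17: 36893 = 17·2170 + 3
19: 36893 = 19·1941 + 14
23: 36893 = 23·1604 + 1
29: 36893 = 29·1272 + 5
31: 36893 = 31·1190 + 3
37: 36893 = 37·997 + 4
41: 36893 = 41·899 + 34
43: 36893 = 43·857 + 42
47: 36893 = 47·784 + 45
53: 36893 = 53·696 + 5
59: 36893 = 59·625 + 18
61: 36893 = 61·604 + 49
67: 36893 = 67·550 + 43
71: 36893 = 71·519 + 44
73: 36893 = 73·505 + 28
79: 36893 = 79·467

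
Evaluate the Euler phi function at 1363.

Factor: 1363 = 29 · 47.
φ(1363) = (29−1) · (47−1) = 28 · 46 = 1288.

1288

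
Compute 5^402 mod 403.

5^1 ≡ 5 (mod 403)
5^2 ≡ 5^2 = 25 ≡ 25 (mod 403)
5^4 ≡ 25^2 = 625 ≡ 222 (mod 403)
5^8 ≡ 222^2 = 49284 ≡ 118 (mod 403)
5^16 ≡ 118^2 = 13924 ≡ 222 (mod 403)
5^32 ≡ 222^2 = 49284 ≡ 118 (mod 403)
5^64 ≡ 118^2 = 13924 ≡ 222 (mod 403)
5^128 ≡ 222^2 = 49284 ≡ 118 (mod 403)
5^256 ≡ 118^2 = 13924 ≡ 222 (mod 403)
402 = 256 + 128 + 16 + 2 in binary powers of 2.
So 5^402 ≡ 222 · 118 · 222 · 25 ≡ 311 (mod 403).
Since 311 ≠ 1, base 5 is a Fermat witness: 403 is composite.

311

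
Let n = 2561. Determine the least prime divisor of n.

2561 is odd.
Digit sum 14, not divisible by 3.
Ends in 1: not divisible by 5.
7: 2561 = 7·365 + 6
11: 2561 = 11·232 + 9
13: 2561 = 13·197

13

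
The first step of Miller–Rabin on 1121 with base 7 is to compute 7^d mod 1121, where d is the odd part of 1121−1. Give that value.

239

1121 − 1 = 1120 = 2^5 · 35, so d = 35.
7^1 ≡ 7 (mod 1121)
7^2 ≡ 7^2 = 49 ≡ 49 (mod 1121)
7^4 ≡ 49^2 = 2401 ≡ 159 (mod 1121)
7^8 ≡ 159^2 = 25281 ≡ 619 (mod 1121)
7^16 ≡ 619^2 = 383161 ≡ 900 (mod 1121)
7^32 ≡ 900^2 = 810000 ≡ 638 (mod 1121)
35 = 32 + 2 + 1 in binary powers of 2.
So 7^35 ≡ 638 · 49 · 7 ≡ 239 (mod 1121).
Squaring chain: 239 → 1071 → 258 → 425 → 144; never reaches −1, so base 7 is a Miller–Rabin witness that 1121 is composite.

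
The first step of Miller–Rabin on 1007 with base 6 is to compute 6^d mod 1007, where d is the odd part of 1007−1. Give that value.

1007 − 1 = 1006 = 2^1 · 503, so d = 503.
6^1 ≡ 6 (mod 1007)
6^2 ≡ 6^2 = 36 ≡ 36 (mod 1007)
6^4 ≡ 36^2 = 1296 ≡ 289 (mod 1007)
6^8 ≡ 289^2 = 83521 ≡ 947 (mod 1007)
6^16 ≡ 947^2 = 896809 ≡ 579 (mod 1007)
6^32 ≡ 579^2 = 335241 ≡ 917 (mod 1007)
6^64 ≡ 917^2 = 840889 ≡ 44 (mod 1007)
6^128 ≡ 44^2 = 1936 ≡ 929 (mod 1007)
6^256 ≡ 929^2 = 863041 ≡ 42 (mod 1007)
503 = 256 + 128 + 64 + 32 + 16 + 4 + 2 + 1 in binary powers of 2.
So 6^503 ≡ 42 · 929 · 44 · 917 · 579 · 289 · 36 · 6 ≡ 700 (mod 1007).
Squaring chain: 700; never reaches −1, so base 6 is a Miller–Rabin witness that 1007 is composite.

700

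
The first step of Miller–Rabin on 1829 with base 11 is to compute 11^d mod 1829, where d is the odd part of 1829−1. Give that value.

974

1829 − 1 = 1828 = 2^2 · 457, so d = 457.
11^1 ≡ 11 (mod 1829)
11^2 ≡ 11^2 = 121 ≡ 121 (mod 1829)
11^4 ≡ 121^2 = 14641 ≡ 9 (mod 1829)
11^8 ≡ 9^2 = 81 ≡ 81 (mod 1829)
11^16 ≡ 81^2 = 6561 ≡ 1074 (mod 1829)
11^32 ≡ 1074^2 = 1153476 ≡ 1206 (mod 1829)
11^64 ≡ 1206^2 = 1454436 ≡ 381 (mod 1829)
11^128 ≡ 381^2 = 145161 ≡ 670 (mod 1829)
11^256 ≡ 670^2 = 448900 ≡ 795 (mod 1829)
457 = 256 + 128 + 64 + 8 + 1 in binary powers of 2.
So 11^457 ≡ 795 · 670 · 381 · 81 · 11 ≡ 974 (mod 1829).
Squaring chain: 974 → 1254; never reaches −1, so base 11 is a Miller–Rabin witness that 1829 is composite.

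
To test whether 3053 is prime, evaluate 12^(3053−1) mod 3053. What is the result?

522

12^1 ≡ 12 (mod 3053)
12^2 ≡ 12^2 = 144 ≡ 144 (mod 3053)
12^4 ≡ 144^2 = 20736 ≡ 2418 (mod 3053)
12^8 ≡ 2418^2 = 5846724 ≡ 229 (mod 3053)
12^16 ≡ 229^2 = 52441 ≡ 540 (mod 3053)
12^32 ≡ 540^2 = 291600 ≡ 1565 (mod 3053)
12^64 ≡ 1565^2 = 2449225 ≡ 719 (mod 3053)
12^128 ≡ 719^2 = 516961 ≡ 1004 (mod 3053)
12^256 ≡ 1004^2 = 1008016 ≡ 526 (mod 3053)
12^512 ≡ 526^2 = 276676 ≡ 1906 (mod 3053)
12^1024 ≡ 1906^2 = 3632836 ≡ 2819 (mod 3053)
12^2048 ≡ 2819^2 = 7946761 ≡ 2855 (mod 3053)
3052 = 2048 + 512 + 256 + 128 + 64 + 32 + 8 + 4 in binary powers of 2.
So 12^3052 ≡ 2855 · 1906 · 526 · 1004 · 719 · 1565 · 229 · 2418 ≡ 522 (mod 3053).
Since 522 ≠ 1, base 12 is a Fermat witness: 3053 is composite.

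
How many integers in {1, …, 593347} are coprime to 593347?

571200

Factor: 593347 = 61 · 71 · 137.
φ(593347) = (61−1) · (71−1) · (137−1) = 60 · 70 · 136 = 571200.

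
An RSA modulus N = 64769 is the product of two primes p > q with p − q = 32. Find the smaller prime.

239

Since p = q + 32, we have 64769 = q(q + 32), so q² + 32q − 64769 = 0.
Discriminant: 32² + 4·64769 = 1024 + 259076 = 260100; √260100 = 510.
q = (−32 + 510)/2 = 239, and p = q + 32 = 271.
Check: 239 · 271 = 64769.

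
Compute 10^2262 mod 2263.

10^1 ≡ 10 (mod 2263)
10^2 ≡ 10^2 = 100 ≡ 100 (mod 2263)
10^4 ≡ 100^2 = 10000 ≡ 948 (mod 2263)
10^8 ≡ 948^2 = 898704 ≡ 293 (mod 2263)
10^16 ≡ 293^2 = 85849 ≡ 2118 (mod 2263)
10^32 ≡ 2118^2 = 4485924 ≡ 658 (mod 2263)
10^64 ≡ 658^2 = 432964 ≡ 731 (mod 2263)
10^128 ≡ 731^2 = 534361 ≡ 293 (mod 2263)
10^256 ≡ 293^2 = 85849 ≡ 2118 (mod 2263)
10^512 ≡ 2118^2 = 4485924 ≡ 658 (mod 2263)
10^1024 ≡ 658^2 = 432964 ≡ 731 (mod 2263)
10^2048 ≡ 731^2 = 534361 ≡ 293 (mod 2263)
2262 = 2048 + 128 + 64 + 16 + 4 + 2 in binary powers of 2.
So 10^2262 ≡ 293 · 293 · 731 · 2118 · 948 · 100 ≡ 2236 (mod 2263).
Since 2236 ≠ 1, base 10 is a Fermat witness: 2263 is composite.

2236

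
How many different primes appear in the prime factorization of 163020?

163020 = 2^2 · 40755
40755 = 3 · 13585
13585 = 5 · 2717
2717 = 11 · 247
247 = 13 · 19
163020 = 2^2 · 3 · 5 · 11 · 13 · 19, which has 6 distinct prime factors.

6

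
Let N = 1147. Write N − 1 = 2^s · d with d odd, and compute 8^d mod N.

450

1147 − 1 = 1146 = 2^1 · 573, so d = 573.
8^1 ≡ 8 (mod 1147)
8^2 ≡ 8^2 = 64 ≡ 64 (mod 1147)
8^4 ≡ 64^2 = 4096 ≡ 655 (mod 1147)
8^8 ≡ 655^2 = 429025 ≡ 47 (mod 1147)
8^16 ≡ 47^2 = 2209 ≡ 1062 (mod 1147)
8^32 ≡ 1062^2 = 1127844 ≡ 343 (mod 1147)
8^64 ≡ 343^2 = 117649 ≡ 655 (mod 1147)
8^128 ≡ 655^2 = 429025 ≡ 47 (mod 1147)
8^256 ≡ 47^2 = 2209 ≡ 1062 (mod 1147)
8^512 ≡ 1062^2 = 1127844 ≡ 343 (mod 1147)
573 = 512 + 32 + 16 + 8 + 4 + 1 in binary powers of 2.
So 8^573 ≡ 343 · 343 · 1062 · 47 · 655 · 8 ≡ 450 (mod 1147).
Squaring chain: 450; never reaches −1, so base 8 is a Miller–Rabin witness that 1147 is composite.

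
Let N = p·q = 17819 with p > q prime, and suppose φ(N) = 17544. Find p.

173

φ(n) = (p−1)(q−1) = n − (p+q) + 1, so p + q = 17819 − 17544 + 1 = 276.
p and q are the roots of t² − 276t + 17819 = 0.
Discriminant: 276² − 4·17819 = 76176 − 71276 = 4900; √4900 = 70.
q = (276 − 70)/2 = 103, p = (276 + 70)/2 = 173.
Check: 103 · 173 = 17819.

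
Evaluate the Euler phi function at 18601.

Factor: 18601 = 11 · 19 · 89.
φ(18601) = (11−1) · (19−1) · (89−1) = 10 · 18 · 88 = 15840.

15840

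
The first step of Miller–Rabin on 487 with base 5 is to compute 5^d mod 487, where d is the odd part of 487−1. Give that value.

486

487 − 1 = 486 = 2^1 · 243, so d = 243.
5^1 ≡ 5 (mod 487)
5^2 ≡ 5^2 = 25 ≡ 25 (mod 487)
5^4 ≡ 25^2 = 625 ≡ 138 (mod 487)
5^8 ≡ 138^2 = 19044 ≡ 51 (mod 487)
5^16 ≡ 51^2 = 2601 ≡ 166 (mod 487)
5^32 ≡ 166^2 = 27556 ≡ 284 (mod 487)
5^64 ≡ 284^2 = 80656 ≡ 301 (mod 487)
5^128 ≡ 301^2 = 90601 ≡ 19 (mod 487)
243 = 128 + 64 + 32 + 16 + 2 + 1 in binary powers of 2.
So 5^243 ≡ 19 · 301 · 284 · 166 · 25 · 5 ≡ 486 (mod 487).
Since 5^d ≡ 486 (mod 487), base 5 does not prove 487 composite.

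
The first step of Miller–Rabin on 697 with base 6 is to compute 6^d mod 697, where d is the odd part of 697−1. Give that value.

439

697 − 1 = 696 = 2^3 · 87, so d = 87.
6^1 ≡ 6 (mod 697)
6^2 ≡ 6^2 = 36 ≡ 36 (mod 697)
6^4 ≡ 36^2 = 1296 ≡ 599 (mod 697)
6^8 ≡ 599^2 = 358801 ≡ 543 (mod 697)
6^16 ≡ 543^2 = 294849 ≡ 18 (mod 697)
6^32 ≡ 18^2 = 324 ≡ 324 (mod 697)
6^64 ≡ 324^2 = 104976 ≡ 426 (mod 697)
87 = 64 + 16 + 4 + 2 + 1 in binary powers of 2.
So 6^87 ≡ 426 · 18 · 599 · 36 · 6 ≡ 439 (mod 697).
Squaring chain: 439 → 349 → 523; never reaches −1, so base 6 is a Miller–Rabin witness that 697 is composite.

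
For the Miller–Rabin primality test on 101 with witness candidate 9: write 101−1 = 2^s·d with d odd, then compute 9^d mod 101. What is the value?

100

101 − 1 = 100 = 2^2 · 25, so d = 25.
9^1 ≡ 9 (mod 101)
9^2 ≡ 9^2 = 81 ≡ 81 (mod 101)
9^4 ≡ 81^2 = 6561 ≡ 97 (mod 101)
9^8 ≡ 97^2 = 9409 ≡ 16 (mod 101)
9^16 ≡ 16^2 = 256 ≡ 54 (mod 101)
25 = 16 + 8 + 1 in binary powers of 2.
So 9^25 ≡ 54 · 16 · 9 ≡ 100 (mod 101).
Since 9^d ≡ 100 (mod 101), base 9 does not prove 101 composite.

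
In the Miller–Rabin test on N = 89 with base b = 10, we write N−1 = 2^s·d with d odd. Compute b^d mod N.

89 − 1 = 88 = 2^3 · 11, so d = 11.
10^1 ≡ 10 (mod 89)
10^2 ≡ 10^2 = 100 ≡ 11 (mod 89)
10^4 ≡ 11^2 = 121 ≡ 32 (mod 89)
10^8 ≡ 32^2 = 1024 ≡ 45 (mod 89)
11 = 8 + 2 + 1 in binary powers of 2.
So 10^11 ≡ 45 · 11 · 10 ≡ 55 (mod 89).
Squaring chain: 55 → 88 → 1; reaches −1, so base 10 does not prove 89 composite.

55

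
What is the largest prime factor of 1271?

1271 = 31 · 41
41 is prime.
So 1271 = 31 · 41; the largest prime factor is 41.

41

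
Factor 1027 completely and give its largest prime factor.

1027 = 13 · 79
79 is prime.
So 1027 = 13 · 79; the largest prime factor is 79.

79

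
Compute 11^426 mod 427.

365

11^1 ≡ 11 (mod 427)
11^2 ≡ 11^2 = 121 ≡ 121 (mod 427)
11^4 ≡ 121^2 = 14641 ≡ 123 (mod 427)
11^8 ≡ 123^2 = 15129 ≡ 184 (mod 427)
11^16 ≡ 184^2 = 33856 ≡ 123 (mod 427)
11^32 ≡ 123^2 = 15129 ≡ 184 (mod 427)
11^64 ≡ 184^2 = 33856 ≡ 123 (mod 427)
11^128 ≡ 123^2 = 15129 ≡ 184 (mod 427)
11^256 ≡ 184^2 = 33856 ≡ 123 (mod 427)
426 = 256 + 128 + 32 + 8 + 2 in binary powers of 2.
So 11^426 ≡ 123 · 184 · 184 · 184 · 121 ≡ 365 (mod 427).
Since 365 ≠ 1, base 11 is a Fermat witness: 427 is composite.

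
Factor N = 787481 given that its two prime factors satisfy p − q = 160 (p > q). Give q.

Since p = q + 160, we have 787481 = q(q + 160), so q² + 160q − 787481 = 0.
Discriminant: 160² + 4·787481 = 25600 + 3149924 = 3175524; √3175524 = 1782.
q = (−160 + 1782)/2 = 811, and p = q + 160 = 971.
Check: 811 · 971 = 787481.

811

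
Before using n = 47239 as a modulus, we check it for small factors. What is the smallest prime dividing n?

47239 is odd.
Digit sum 25, not divisible by 3.
Ends in 9: not divisible by 5.
7: 47239 = 7·6748 + 3
11: 47239 = 11·4294 + 5
13: 47239 = 13·3633 + 10
17: 47239 = 17·2778 + 13
19: 47239 = 19·2486 + 5
23: 47239 = 23·2053 + 20
29: 47239 = 29·1628 + 27
31: 47239 = 31·1523 + 26
37: 47239 = 37·1276 + 27
41: 47239 = 41·1152 + 7
43: 47239 = 43·1098 + 25
47: 47239 = 47·1005 + 4
53: 47239 = 53·891 + 16
59: 47239 = 59·800 + 39
61: 47239 = 61·774 + 25
67: 47239 = 67·705 + 4
71: 47239 = 71·665 + 24
73: 47239 = 73·647 + 8
79: 47239 = 79·597 + 76
83: 47239 = 83·569 + 12
89: 47239 = 89·530 + 69
97: 47239 = 97·487

97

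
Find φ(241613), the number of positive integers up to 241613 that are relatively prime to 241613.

Factor: 241613 = 41 · 71 · 83.
φ(241613) = (41−1) · (71−1) · (83−1) = 40 · 70 · 82 = 229600.

229600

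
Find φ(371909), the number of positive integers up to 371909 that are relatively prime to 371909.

345280

Factor: 371909 = 17 · 131 · 167.
φ(371909) = (17−1) · (131−1) · (167−1) = 16 · 130 · 166 = 345280.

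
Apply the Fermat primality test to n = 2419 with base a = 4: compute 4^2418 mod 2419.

879

4^1 ≡ 4 (mod 2419)
4^2 ≡ 4^2 = 16 ≡ 16 (mod 2419)
4^4 ≡ 16^2 = 256 ≡ 256 (mod 2419)
4^8 ≡ 256^2 = 65536 ≡ 223 (mod 2419)
4^16 ≡ 223^2 = 49729 ≡ 1349 (mod 2419)
4^32 ≡ 1349^2 = 1819801 ≡ 713 (mod 2419)
4^64 ≡ 713^2 = 508369 ≡ 379 (mod 2419)
4^128 ≡ 379^2 = 143641 ≡ 920 (mod 2419)
4^256 ≡ 920^2 = 846400 ≡ 2169 (mod 2419)
4^512 ≡ 2169^2 = 4704561 ≡ 2025 (mod 2419)
4^1024 ≡ 2025^2 = 4100625 ≡ 420 (mod 2419)
4^2048 ≡ 420^2 = 176400 ≡ 2232 (mod 2419)
2418 = 2048 + 256 + 64 + 32 + 16 + 2 in binary powers of 2.
So 4^2418 ≡ 2232 · 2169 · 379 · 713 · 1349 · 16 ≡ 879 (mod 2419).
Since 879 ≠ 1, base 4 is a Fermat witness: 2419 is composite.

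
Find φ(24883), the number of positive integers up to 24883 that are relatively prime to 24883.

24568

Factor: 24883 = 149 · 167.
φ(24883) = (149−1) · (167−1) = 148 · 166 = 24568.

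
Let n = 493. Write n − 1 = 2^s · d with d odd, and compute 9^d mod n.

493 − 1 = 492 = 2^2 · 123, so d = 123.
9^1 ≡ 9 (mod 493)
9^2 ≡ 9^2 = 81 ≡ 81 (mod 493)
9^4 ≡ 81^2 = 6561 ≡ 152 (mod 493)
9^8 ≡ 152^2 = 23104 ≡ 426 (mod 493)
9^16 ≡ 426^2 = 181476 ≡ 52 (mod 493)
9^32 ≡ 52^2 = 2704 ≡ 239 (mod 493)
9^64 ≡ 239^2 = 57121 ≡ 426 (mod 493)
123 = 64 + 32 + 16 + 8 + 2 + 1 in binary powers of 2.
So 9^123 ≡ 426 · 239 · 52 · 426 · 81 · 9 ≡ 457 (mod 493).
Squaring chain: 457 → 310; never reaches −1, so base 9 is a Miller–Rabin witness that 493 is composite.

457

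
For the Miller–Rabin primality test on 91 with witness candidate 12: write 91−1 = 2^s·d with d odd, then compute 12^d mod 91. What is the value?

90

91 − 1 = 90 = 2^1 · 45, so d = 45.
12^1 ≡ 12 (mod 91)
12^2 ≡ 12^2 = 144 ≡ 53 (mod 91)
12^4 ≡ 53^2 = 2809 ≡ 79 (mod 91)
12^8 ≡ 79^2 = 6241 ≡ 53 (mod 91)
12^16 ≡ 53^2 = 2809 ≡ 79 (mod 91)
12^32 ≡ 79^2 = 6241 ≡ 53 (mod 91)
45 = 32 + 8 + 4 + 1 in binary powers of 2.
So 12^45 ≡ 53 · 53 · 79 · 12 ≡ 90 (mod 91).
Since 12^d ≡ 90 (mod 91), base 12 does not prove 91 composite.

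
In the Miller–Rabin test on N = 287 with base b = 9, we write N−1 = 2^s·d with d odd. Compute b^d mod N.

287 − 1 = 286 = 2^1 · 143, so d = 143.
9^1 ≡ 9 (mod 287)
9^2 ≡ 9^2 = 81 ≡ 81 (mod 287)
9^4 ≡ 81^2 = 6561 ≡ 247 (mod 287)
9^8 ≡ 247^2 = 61009 ≡ 165 (mod 287)
9^16 ≡ 165^2 = 27225 ≡ 247 (mod 287)
9^32 ≡ 247^2 = 61009 ≡ 165 (mod 287)
9^64 ≡ 165^2 = 27225 ≡ 247 (mod 287)
9^128 ≡ 247^2 = 61009 ≡ 165 (mod 287)
143 = 128 + 8 + 4 + 2 + 1 in binary powers of 2.
So 9^143 ≡ 165 · 165 · 247 · 81 · 9 ≡ 32 (mod 287).
Squaring chain: 32; never reaches −1, so base 9 is a Miller–Rabin witness that 287 is composite.

32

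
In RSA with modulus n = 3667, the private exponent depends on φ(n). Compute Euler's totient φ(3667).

Factor: 3667 = 19 · 193.
φ(3667) = (19−1) · (193−1) = 18 · 192 = 3456.

3456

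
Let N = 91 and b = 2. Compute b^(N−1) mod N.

2^1 ≡ 2 (mod 91)
2^2 ≡ 2^2 = 4 ≡ 4 (mod 91)
2^4 ≡ 4^2 = 16 ≡ 16 (mod 91)
2^8 ≡ 16^2 = 256 ≡ 74 (mod 91)
2^16 ≡ 74^2 = 5476 ≡ 16 (mod 91)
2^32 ≡ 16^2 = 256 ≡ 74 (mod 91)
2^64 ≡ 74^2 = 5476 ≡ 16 (mod 91)
90 = 64 + 16 + 8 + 2 in binary powers of 2.
So 2^90 ≡ 16 · 16 · 74 · 4 ≡ 64 (mod 91).
Since 64 ≠ 1, base 2 is a Fermat witness: 91 is composite.

64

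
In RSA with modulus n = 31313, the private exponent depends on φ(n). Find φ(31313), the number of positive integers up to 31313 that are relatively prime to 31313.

Factor: 31313 = 173 · 181.
φ(31313) = (173−1) · (181−1) = 172 · 180 = 30960.

30960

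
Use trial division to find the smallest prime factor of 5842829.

5842829 is odd.
Digit sum 38, not divisible by 3.
Ends in 9: not divisible by 5.
7: 5842829 = 7·834689 + 6
11: 5842829 = 11·531166 + 3
13: 5842829 = 13·449448 + 5
17: 5842829 = 17·343695 + 14
19: 5842829 = 19·307517 + 6
23: 5842829 = 23·254036 + 1
29: 5842829 = 29·201476 + 25
31: 5842829 = 31·188478 + 11
37: 5842829 = 37·157914 + 11
41: 5842829 = 41·142508 + 1
43: 5842829 = 43·135879 + 32
47: 5842829 = 47·124315 + 24
53: 5842829 = 53·110242 + 3
59: 5842829 = 59·99031

59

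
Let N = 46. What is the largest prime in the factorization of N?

23

46 = 2 · 23
23 is prime.
So 46 = 2 · 23; the largest prime factor is 23.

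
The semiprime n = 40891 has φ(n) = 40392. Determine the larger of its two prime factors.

φ(n) = (p−1)(q−1) = n − (p+q) + 1, so p + q = 40891 − 40392 + 1 = 500.
p and q are the roots of t² − 500t + 40891 = 0.
Discriminant: 500² − 4·40891 = 250000 − 163564 = 86436; √86436 = 294.
q = (500 − 294)/2 = 103, p = (500 + 294)/2 = 397.
Check: 103 · 397 = 40891.

397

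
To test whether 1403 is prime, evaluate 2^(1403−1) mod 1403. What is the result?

676

2^1 ≡ 2 (mod 1403)
2^2 ≡ 2^2 = 4 ≡ 4 (mod 1403)
2^4 ≡ 4^2 = 16 ≡ 16 (mod 1403)
2^8 ≡ 16^2 = 256 ≡ 256 (mod 1403)
2^16 ≡ 256^2 = 65536 ≡ 998 (mod 1403)
2^32 ≡ 998^2 = 996004 ≡ 1277 (mod 1403)
2^64 ≡ 1277^2 = 1630729 ≡ 443 (mod 1403)
2^128 ≡ 443^2 = 196249 ≡ 1232 (mod 1403)
2^256 ≡ 1232^2 = 1517824 ≡ 1181 (mod 1403)
2^512 ≡ 1181^2 = 1394761 ≡ 179 (mod 1403)
2^1024 ≡ 179^2 = 32041 ≡ 1175 (mod 1403)
1402 = 1024 + 256 + 64 + 32 + 16 + 8 + 2 in binary powers of 2.
So 2^1402 ≡ 1175 · 1181 · 443 · 1277 · 998 · 256 · 4 ≡ 676 (mod 1403).
Since 676 ≠ 1, base 2 is a Fermat witness: 1403 is composite.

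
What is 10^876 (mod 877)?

1

10^1 ≡ 10 (mod 877)
10^2 ≡ 10^2 = 100 ≡ 100 (mod 877)
10^4 ≡ 100^2 = 10000 ≡ 353 (mod 877)
10^8 ≡ 353^2 = 124609 ≡ 75 (mod 877)
10^16 ≡ 75^2 = 5625 ≡ 363 (mod 877)
10^32 ≡ 363^2 = 131769 ≡ 219 (mod 877)
10^64 ≡ 219^2 = 47961 ≡ 603 (mod 877)
10^128 ≡ 603^2 = 363609 ≡ 531 (mod 877)
10^256 ≡ 531^2 = 281961 ≡ 444 (mod 877)
10^512 ≡ 444^2 = 197136 ≡ 688 (mod 877)
876 = 512 + 256 + 64 + 32 + 8 + 4 in binary powers of 2.
So 10^876 ≡ 688 · 444 · 603 · 219 · 75 · 353 ≡ 1 (mod 877).
Since the result is 1, base 10 gives no evidence that 877 is composite.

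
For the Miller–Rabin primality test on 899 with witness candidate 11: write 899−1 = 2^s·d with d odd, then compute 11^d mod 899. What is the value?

823

899 − 1 = 898 = 2^1 · 449, so d = 449.
11^1 ≡ 11 (mod 899)
11^2 ≡ 11^2 = 121 ≡ 121 (mod 899)
11^4 ≡ 121^2 = 14641 ≡ 257 (mod 899)
11^8 ≡ 257^2 = 66049 ≡ 422 (mod 899)
11^16 ≡ 422^2 = 178084 ≡ 82 (mod 899)
11^32 ≡ 82^2 = 6724 ≡ 431 (mod 899)
11^64 ≡ 431^2 = 185761 ≡ 567 (mod 899)
11^128 ≡ 567^2 = 321489 ≡ 546 (mod 899)
11^256 ≡ 546^2 = 298116 ≡ 547 (mod 899)
449 = 256 + 128 + 64 + 1 in binary powers of 2.
So 11^449 ≡ 547 · 546 · 567 · 11 ≡ 823 (mod 899).
Squaring chain: 823; never reaches −1, so base 11 is a Miller–Rabin witness that 899 is composite.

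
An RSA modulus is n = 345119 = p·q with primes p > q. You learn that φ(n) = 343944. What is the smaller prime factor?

φ(n) = (p−1)(q−1) = n − (p+q) + 1, so p + q = 345119 − 343944 + 1 = 1176.
p and q are the roots of t² − 1176t + 345119 = 0.
Discriminant: 1176² − 4·345119 = 1382976 − 1380476 = 2500; √2500 = 50.
q = (1176 − 50)/2 = 563, p = (1176 + 50)/2 = 613.
Check: 563 · 613 = 345119.

563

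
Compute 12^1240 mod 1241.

475

12^1 ≡ 12 (mod 1241)
12^2 ≡ 12^2 = 144 ≡ 144 (mod 1241)
12^4 ≡ 144^2 = 20736 ≡ 880 (mod 1241)
12^8 ≡ 880^2 = 774400 ≡ 16 (mod 1241)
12^16 ≡ 16^2 = 256 ≡ 256 (mod 1241)
12^32 ≡ 256^2 = 65536 ≡ 1004 (mod 1241)
12^64 ≡ 1004^2 = 1008016 ≡ 324 (mod 1241)
12^128 ≡ 324^2 = 104976 ≡ 732 (mod 1241)
12^256 ≡ 732^2 = 535824 ≡ 953 (mod 1241)
12^512 ≡ 953^2 = 908209 ≡ 1038 (mod 1241)
12^1024 ≡ 1038^2 = 1077444 ≡ 256 (mod 1241)
1240 = 1024 + 128 + 64 + 16 + 8 in binary powers of 2.
So 12^1240 ≡ 256 · 732 · 324 · 256 · 16 ≡ 475 (mod 1241).
Since 475 ≠ 1, base 12 is a Fermat witness: 1241 is composite.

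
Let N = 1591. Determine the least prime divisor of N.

1591 is odd.
Digit sum 16, not divisible by 3.
Ends in 1: not divisible by 5.
7: 1591 = 7·227 + 2
11: 1591 = 11·144 + 7
13: 1591 = 13·122 + 5
17: 1591 = 17·93 + 10
19: 1591 = 19·83 + 14
23: 1591 = 23·69 + 4
29: 1591 = 29·54 + 25
31: 1591 = 31·51 + 10
37: 1591 = 37·43

37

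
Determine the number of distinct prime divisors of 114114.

114114 = 2 · 57057
57057 = 3 · 19019
19019 = 7 · 2717
2717 = 11 · 247
247 = 13 · 19
114114 = 2 · 3 · 7 · 11 · 13 · 19, which has 6 distinct prime factors.

6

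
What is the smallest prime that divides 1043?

1043 is odd.
Digit sum 8, not divisible by 3.
Ends in 3: not divisible by 5.
7: 1043 = 7·149

7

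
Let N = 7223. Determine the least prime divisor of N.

7223 is odd.
Digit sum 14, not divisible by 3.
Ends in 3: not divisible by 5.
7: 7223 = 7·1031 + 6
11: 7223 = 11·656 + 7
13: 7223 = 13·555 + 8
17: 7223 = 17·424 + 15
19: 7223 = 19·380 + 3
23: 7223 = 23·314 + 1
29: 7223 = 29·249 + 2
31: 7223 = 31·233

31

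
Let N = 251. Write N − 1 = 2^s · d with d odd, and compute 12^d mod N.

1

251 − 1 = 250 = 2^1 · 125, so d = 125.
12^1 ≡ 12 (mod 251)
12^2 ≡ 12^2 = 144 ≡ 144 (mod 251)
12^4 ≡ 144^2 = 20736 ≡ 154 (mod 251)
12^8 ≡ 154^2 = 23716 ≡ 122 (mod 251)
12^16 ≡ 122^2 = 14884 ≡ 75 (mod 251)
12^32 ≡ 75^2 = 5625 ≡ 103 (mod 251)
12^64 ≡ 103^2 = 10609 ≡ 67 (mod 251)
125 = 64 + 32 + 16 + 8 + 4 + 1 in binary powers of 2.
So 12^125 ≡ 67 · 103 · 75 · 122 · 154 · 12 ≡ 1 (mod 251).
Since 12^d ≡ 1 (mod 251), base 12 does not prove 251 composite.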